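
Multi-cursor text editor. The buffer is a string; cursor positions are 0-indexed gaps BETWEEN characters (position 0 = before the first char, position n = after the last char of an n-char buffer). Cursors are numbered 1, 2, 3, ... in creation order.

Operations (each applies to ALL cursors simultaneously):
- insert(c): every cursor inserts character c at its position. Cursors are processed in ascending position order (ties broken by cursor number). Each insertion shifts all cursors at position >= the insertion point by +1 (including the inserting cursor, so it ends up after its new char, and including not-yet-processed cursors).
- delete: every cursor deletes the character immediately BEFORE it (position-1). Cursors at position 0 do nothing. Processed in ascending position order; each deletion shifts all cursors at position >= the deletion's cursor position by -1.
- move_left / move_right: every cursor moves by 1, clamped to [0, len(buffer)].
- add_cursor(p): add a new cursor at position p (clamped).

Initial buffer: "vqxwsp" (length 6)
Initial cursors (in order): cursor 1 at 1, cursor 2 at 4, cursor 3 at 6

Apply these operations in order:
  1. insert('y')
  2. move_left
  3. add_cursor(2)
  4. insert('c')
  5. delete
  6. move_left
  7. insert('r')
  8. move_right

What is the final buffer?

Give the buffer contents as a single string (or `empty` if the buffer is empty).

Answer: rvryqxrwysrpy

Derivation:
After op 1 (insert('y')): buffer="vyqxwyspy" (len 9), cursors c1@2 c2@6 c3@9, authorship .1...2..3
After op 2 (move_left): buffer="vyqxwyspy" (len 9), cursors c1@1 c2@5 c3@8, authorship .1...2..3
After op 3 (add_cursor(2)): buffer="vyqxwyspy" (len 9), cursors c1@1 c4@2 c2@5 c3@8, authorship .1...2..3
After op 4 (insert('c')): buffer="vcycqxwcyspcy" (len 13), cursors c1@2 c4@4 c2@8 c3@12, authorship .114...22..33
After op 5 (delete): buffer="vyqxwyspy" (len 9), cursors c1@1 c4@2 c2@5 c3@8, authorship .1...2..3
After op 6 (move_left): buffer="vyqxwyspy" (len 9), cursors c1@0 c4@1 c2@4 c3@7, authorship .1...2..3
After op 7 (insert('r')): buffer="rvryqxrwysrpy" (len 13), cursors c1@1 c4@3 c2@7 c3@11, authorship 1.41..2.2.3.3
After op 8 (move_right): buffer="rvryqxrwysrpy" (len 13), cursors c1@2 c4@4 c2@8 c3@12, authorship 1.41..2.2.3.3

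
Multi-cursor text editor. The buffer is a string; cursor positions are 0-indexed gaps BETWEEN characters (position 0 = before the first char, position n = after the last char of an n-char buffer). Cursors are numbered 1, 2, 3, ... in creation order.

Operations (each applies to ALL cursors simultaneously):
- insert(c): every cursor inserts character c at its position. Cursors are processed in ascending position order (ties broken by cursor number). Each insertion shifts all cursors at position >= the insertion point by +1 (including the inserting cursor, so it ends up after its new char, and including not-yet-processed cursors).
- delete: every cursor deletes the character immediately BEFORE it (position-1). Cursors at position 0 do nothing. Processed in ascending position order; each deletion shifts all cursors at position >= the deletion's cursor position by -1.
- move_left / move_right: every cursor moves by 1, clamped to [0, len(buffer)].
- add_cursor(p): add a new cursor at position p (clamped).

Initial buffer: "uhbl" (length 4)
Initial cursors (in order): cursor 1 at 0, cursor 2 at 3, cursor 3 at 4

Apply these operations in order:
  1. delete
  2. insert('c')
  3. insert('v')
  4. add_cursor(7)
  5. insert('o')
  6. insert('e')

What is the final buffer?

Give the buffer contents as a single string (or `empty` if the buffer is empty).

Answer: cvoeuhccvoevooee

Derivation:
After op 1 (delete): buffer="uh" (len 2), cursors c1@0 c2@2 c3@2, authorship ..
After op 2 (insert('c')): buffer="cuhcc" (len 5), cursors c1@1 c2@5 c3@5, authorship 1..23
After op 3 (insert('v')): buffer="cvuhccvv" (len 8), cursors c1@2 c2@8 c3@8, authorship 11..2323
After op 4 (add_cursor(7)): buffer="cvuhccvv" (len 8), cursors c1@2 c4@7 c2@8 c3@8, authorship 11..2323
After op 5 (insert('o')): buffer="cvouhccvovoo" (len 12), cursors c1@3 c4@9 c2@12 c3@12, authorship 111..2324323
After op 6 (insert('e')): buffer="cvoeuhccvoevooee" (len 16), cursors c1@4 c4@11 c2@16 c3@16, authorship 1111..2324432323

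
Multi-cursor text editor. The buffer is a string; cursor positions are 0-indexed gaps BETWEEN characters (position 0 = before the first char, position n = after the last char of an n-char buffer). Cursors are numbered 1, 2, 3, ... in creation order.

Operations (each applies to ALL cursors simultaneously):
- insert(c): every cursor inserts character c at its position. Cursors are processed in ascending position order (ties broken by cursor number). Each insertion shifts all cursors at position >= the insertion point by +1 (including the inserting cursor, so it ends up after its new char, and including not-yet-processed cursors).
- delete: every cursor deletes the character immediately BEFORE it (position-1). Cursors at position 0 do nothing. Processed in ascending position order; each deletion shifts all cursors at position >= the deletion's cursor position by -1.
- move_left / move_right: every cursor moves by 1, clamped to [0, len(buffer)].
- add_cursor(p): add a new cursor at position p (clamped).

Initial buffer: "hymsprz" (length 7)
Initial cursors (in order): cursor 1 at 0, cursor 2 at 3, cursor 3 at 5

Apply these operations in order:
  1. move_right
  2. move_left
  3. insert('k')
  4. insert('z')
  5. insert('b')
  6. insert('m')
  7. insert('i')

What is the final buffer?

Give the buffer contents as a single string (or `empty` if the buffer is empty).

After op 1 (move_right): buffer="hymsprz" (len 7), cursors c1@1 c2@4 c3@6, authorship .......
After op 2 (move_left): buffer="hymsprz" (len 7), cursors c1@0 c2@3 c3@5, authorship .......
After op 3 (insert('k')): buffer="khymkspkrz" (len 10), cursors c1@1 c2@5 c3@8, authorship 1...2..3..
After op 4 (insert('z')): buffer="kzhymkzspkzrz" (len 13), cursors c1@2 c2@7 c3@11, authorship 11...22..33..
After op 5 (insert('b')): buffer="kzbhymkzbspkzbrz" (len 16), cursors c1@3 c2@9 c3@14, authorship 111...222..333..
After op 6 (insert('m')): buffer="kzbmhymkzbmspkzbmrz" (len 19), cursors c1@4 c2@11 c3@17, authorship 1111...2222..3333..
After op 7 (insert('i')): buffer="kzbmihymkzbmispkzbmirz" (len 22), cursors c1@5 c2@13 c3@20, authorship 11111...22222..33333..

Answer: kzbmihymkzbmispkzbmirz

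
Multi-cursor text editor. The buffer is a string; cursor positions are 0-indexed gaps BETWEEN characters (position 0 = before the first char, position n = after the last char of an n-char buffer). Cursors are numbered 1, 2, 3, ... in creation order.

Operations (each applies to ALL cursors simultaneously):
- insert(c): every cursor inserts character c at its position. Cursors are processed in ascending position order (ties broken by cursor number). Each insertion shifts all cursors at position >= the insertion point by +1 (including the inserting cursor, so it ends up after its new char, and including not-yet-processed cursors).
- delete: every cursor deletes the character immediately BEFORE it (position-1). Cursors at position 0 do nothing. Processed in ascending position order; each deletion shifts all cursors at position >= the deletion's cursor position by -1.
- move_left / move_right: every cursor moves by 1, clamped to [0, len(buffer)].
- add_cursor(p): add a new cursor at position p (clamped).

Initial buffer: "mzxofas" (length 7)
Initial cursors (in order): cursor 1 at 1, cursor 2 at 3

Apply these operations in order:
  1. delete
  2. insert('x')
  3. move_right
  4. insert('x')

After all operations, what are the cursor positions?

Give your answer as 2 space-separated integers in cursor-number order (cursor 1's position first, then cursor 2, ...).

Answer: 3 6

Derivation:
After op 1 (delete): buffer="zofas" (len 5), cursors c1@0 c2@1, authorship .....
After op 2 (insert('x')): buffer="xzxofas" (len 7), cursors c1@1 c2@3, authorship 1.2....
After op 3 (move_right): buffer="xzxofas" (len 7), cursors c1@2 c2@4, authorship 1.2....
After op 4 (insert('x')): buffer="xzxxoxfas" (len 9), cursors c1@3 c2@6, authorship 1.12.2...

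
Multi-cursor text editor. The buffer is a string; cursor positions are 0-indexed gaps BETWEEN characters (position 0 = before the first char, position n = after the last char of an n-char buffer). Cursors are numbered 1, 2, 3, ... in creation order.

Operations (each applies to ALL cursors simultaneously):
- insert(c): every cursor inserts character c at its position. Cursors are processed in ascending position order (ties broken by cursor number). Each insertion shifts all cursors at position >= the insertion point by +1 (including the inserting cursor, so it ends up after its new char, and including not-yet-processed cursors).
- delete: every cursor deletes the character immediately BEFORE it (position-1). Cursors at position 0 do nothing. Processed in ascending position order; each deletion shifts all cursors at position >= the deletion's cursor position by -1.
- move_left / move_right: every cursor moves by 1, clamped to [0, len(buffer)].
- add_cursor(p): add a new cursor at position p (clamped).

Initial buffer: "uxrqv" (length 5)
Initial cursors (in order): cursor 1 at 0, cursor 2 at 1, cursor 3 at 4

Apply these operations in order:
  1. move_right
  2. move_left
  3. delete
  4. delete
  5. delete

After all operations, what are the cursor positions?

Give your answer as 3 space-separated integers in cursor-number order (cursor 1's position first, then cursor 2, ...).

After op 1 (move_right): buffer="uxrqv" (len 5), cursors c1@1 c2@2 c3@5, authorship .....
After op 2 (move_left): buffer="uxrqv" (len 5), cursors c1@0 c2@1 c3@4, authorship .....
After op 3 (delete): buffer="xrv" (len 3), cursors c1@0 c2@0 c3@2, authorship ...
After op 4 (delete): buffer="xv" (len 2), cursors c1@0 c2@0 c3@1, authorship ..
After op 5 (delete): buffer="v" (len 1), cursors c1@0 c2@0 c3@0, authorship .

Answer: 0 0 0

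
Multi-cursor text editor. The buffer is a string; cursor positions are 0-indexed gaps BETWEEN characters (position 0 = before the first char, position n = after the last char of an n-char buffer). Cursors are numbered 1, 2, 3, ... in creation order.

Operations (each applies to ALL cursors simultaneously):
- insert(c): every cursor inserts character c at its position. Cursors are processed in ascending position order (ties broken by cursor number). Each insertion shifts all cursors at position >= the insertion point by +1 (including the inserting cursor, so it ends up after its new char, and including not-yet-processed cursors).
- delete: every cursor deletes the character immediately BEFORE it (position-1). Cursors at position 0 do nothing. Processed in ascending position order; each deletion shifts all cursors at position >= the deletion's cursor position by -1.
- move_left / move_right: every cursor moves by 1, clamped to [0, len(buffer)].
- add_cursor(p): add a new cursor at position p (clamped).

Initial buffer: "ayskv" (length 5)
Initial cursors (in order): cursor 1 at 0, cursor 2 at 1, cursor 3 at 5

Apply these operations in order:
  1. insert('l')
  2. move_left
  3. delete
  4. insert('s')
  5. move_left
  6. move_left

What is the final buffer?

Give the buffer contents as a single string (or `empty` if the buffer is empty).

After op 1 (insert('l')): buffer="lalyskvl" (len 8), cursors c1@1 c2@3 c3@8, authorship 1.2....3
After op 2 (move_left): buffer="lalyskvl" (len 8), cursors c1@0 c2@2 c3@7, authorship 1.2....3
After op 3 (delete): buffer="llyskl" (len 6), cursors c1@0 c2@1 c3@5, authorship 12...3
After op 4 (insert('s')): buffer="slslysksl" (len 9), cursors c1@1 c2@3 c3@8, authorship 1122...33
After op 5 (move_left): buffer="slslysksl" (len 9), cursors c1@0 c2@2 c3@7, authorship 1122...33
After op 6 (move_left): buffer="slslysksl" (len 9), cursors c1@0 c2@1 c3@6, authorship 1122...33

Answer: slslysksl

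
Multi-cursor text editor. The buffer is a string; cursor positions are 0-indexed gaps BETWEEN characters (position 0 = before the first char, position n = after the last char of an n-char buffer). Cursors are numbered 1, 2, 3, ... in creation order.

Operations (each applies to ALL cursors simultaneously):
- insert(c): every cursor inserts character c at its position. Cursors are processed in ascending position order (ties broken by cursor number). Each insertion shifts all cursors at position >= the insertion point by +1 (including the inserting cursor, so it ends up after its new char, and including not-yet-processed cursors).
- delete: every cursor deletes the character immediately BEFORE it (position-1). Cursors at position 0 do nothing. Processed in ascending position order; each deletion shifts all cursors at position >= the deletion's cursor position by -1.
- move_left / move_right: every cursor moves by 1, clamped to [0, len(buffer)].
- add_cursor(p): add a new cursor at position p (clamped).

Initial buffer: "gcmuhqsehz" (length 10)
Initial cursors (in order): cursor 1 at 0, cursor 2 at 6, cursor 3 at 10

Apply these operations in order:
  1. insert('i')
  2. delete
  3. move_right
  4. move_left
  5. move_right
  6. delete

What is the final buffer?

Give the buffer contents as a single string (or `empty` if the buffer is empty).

After op 1 (insert('i')): buffer="igcmuhqisehzi" (len 13), cursors c1@1 c2@8 c3@13, authorship 1......2....3
After op 2 (delete): buffer="gcmuhqsehz" (len 10), cursors c1@0 c2@6 c3@10, authorship ..........
After op 3 (move_right): buffer="gcmuhqsehz" (len 10), cursors c1@1 c2@7 c3@10, authorship ..........
After op 4 (move_left): buffer="gcmuhqsehz" (len 10), cursors c1@0 c2@6 c3@9, authorship ..........
After op 5 (move_right): buffer="gcmuhqsehz" (len 10), cursors c1@1 c2@7 c3@10, authorship ..........
After op 6 (delete): buffer="cmuhqeh" (len 7), cursors c1@0 c2@5 c3@7, authorship .......

Answer: cmuhqeh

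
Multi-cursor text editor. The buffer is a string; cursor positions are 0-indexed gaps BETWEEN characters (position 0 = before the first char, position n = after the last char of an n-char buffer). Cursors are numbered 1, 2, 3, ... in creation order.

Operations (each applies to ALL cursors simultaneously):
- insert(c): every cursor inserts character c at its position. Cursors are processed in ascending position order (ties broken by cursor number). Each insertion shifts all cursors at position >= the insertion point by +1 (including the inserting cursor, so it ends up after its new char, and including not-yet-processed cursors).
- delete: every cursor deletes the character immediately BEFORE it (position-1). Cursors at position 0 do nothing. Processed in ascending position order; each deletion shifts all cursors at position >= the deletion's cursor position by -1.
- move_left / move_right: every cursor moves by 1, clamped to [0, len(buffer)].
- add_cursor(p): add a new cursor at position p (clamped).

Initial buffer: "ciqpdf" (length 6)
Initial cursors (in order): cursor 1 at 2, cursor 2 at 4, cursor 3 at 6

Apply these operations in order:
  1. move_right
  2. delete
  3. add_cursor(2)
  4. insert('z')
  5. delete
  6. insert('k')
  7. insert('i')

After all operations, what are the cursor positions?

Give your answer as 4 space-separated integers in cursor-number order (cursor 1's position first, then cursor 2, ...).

After op 1 (move_right): buffer="ciqpdf" (len 6), cursors c1@3 c2@5 c3@6, authorship ......
After op 2 (delete): buffer="cip" (len 3), cursors c1@2 c2@3 c3@3, authorship ...
After op 3 (add_cursor(2)): buffer="cip" (len 3), cursors c1@2 c4@2 c2@3 c3@3, authorship ...
After op 4 (insert('z')): buffer="cizzpzz" (len 7), cursors c1@4 c4@4 c2@7 c3@7, authorship ..14.23
After op 5 (delete): buffer="cip" (len 3), cursors c1@2 c4@2 c2@3 c3@3, authorship ...
After op 6 (insert('k')): buffer="cikkpkk" (len 7), cursors c1@4 c4@4 c2@7 c3@7, authorship ..14.23
After op 7 (insert('i')): buffer="cikkiipkkii" (len 11), cursors c1@6 c4@6 c2@11 c3@11, authorship ..1414.2323

Answer: 6 11 11 6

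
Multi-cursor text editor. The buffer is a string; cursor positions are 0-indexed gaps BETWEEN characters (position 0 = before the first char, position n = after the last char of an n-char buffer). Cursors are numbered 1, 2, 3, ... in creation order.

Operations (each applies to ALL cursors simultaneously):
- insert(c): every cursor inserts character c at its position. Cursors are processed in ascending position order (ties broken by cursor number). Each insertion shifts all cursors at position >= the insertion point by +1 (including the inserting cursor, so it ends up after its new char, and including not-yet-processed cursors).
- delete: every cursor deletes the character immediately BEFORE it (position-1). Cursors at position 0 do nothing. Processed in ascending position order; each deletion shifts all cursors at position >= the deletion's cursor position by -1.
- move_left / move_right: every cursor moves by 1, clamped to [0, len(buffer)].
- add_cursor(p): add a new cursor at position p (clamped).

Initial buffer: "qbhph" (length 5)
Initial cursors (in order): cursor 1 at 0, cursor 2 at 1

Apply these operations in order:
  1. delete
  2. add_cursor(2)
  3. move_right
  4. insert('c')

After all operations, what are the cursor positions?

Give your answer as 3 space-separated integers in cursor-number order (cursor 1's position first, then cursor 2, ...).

After op 1 (delete): buffer="bhph" (len 4), cursors c1@0 c2@0, authorship ....
After op 2 (add_cursor(2)): buffer="bhph" (len 4), cursors c1@0 c2@0 c3@2, authorship ....
After op 3 (move_right): buffer="bhph" (len 4), cursors c1@1 c2@1 c3@3, authorship ....
After op 4 (insert('c')): buffer="bcchpch" (len 7), cursors c1@3 c2@3 c3@6, authorship .12..3.

Answer: 3 3 6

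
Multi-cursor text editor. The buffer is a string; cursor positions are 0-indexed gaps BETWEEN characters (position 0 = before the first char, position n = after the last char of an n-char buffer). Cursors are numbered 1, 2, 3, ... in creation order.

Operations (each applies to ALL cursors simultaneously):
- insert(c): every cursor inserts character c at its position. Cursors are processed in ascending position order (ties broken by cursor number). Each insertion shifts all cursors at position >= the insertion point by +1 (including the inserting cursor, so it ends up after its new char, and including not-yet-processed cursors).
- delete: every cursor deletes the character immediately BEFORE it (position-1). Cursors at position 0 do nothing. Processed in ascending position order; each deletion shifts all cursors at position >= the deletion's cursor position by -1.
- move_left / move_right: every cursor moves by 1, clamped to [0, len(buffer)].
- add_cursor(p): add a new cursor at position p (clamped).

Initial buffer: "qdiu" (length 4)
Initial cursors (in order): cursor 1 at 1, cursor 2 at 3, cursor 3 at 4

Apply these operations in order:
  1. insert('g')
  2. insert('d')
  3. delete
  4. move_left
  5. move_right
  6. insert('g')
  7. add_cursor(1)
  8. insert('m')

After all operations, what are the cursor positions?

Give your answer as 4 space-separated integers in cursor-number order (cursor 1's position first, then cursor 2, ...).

After op 1 (insert('g')): buffer="qgdigug" (len 7), cursors c1@2 c2@5 c3@7, authorship .1..2.3
After op 2 (insert('d')): buffer="qgddigdugd" (len 10), cursors c1@3 c2@7 c3@10, authorship .11..22.33
After op 3 (delete): buffer="qgdigug" (len 7), cursors c1@2 c2@5 c3@7, authorship .1..2.3
After op 4 (move_left): buffer="qgdigug" (len 7), cursors c1@1 c2@4 c3@6, authorship .1..2.3
After op 5 (move_right): buffer="qgdigug" (len 7), cursors c1@2 c2@5 c3@7, authorship .1..2.3
After op 6 (insert('g')): buffer="qggdiggugg" (len 10), cursors c1@3 c2@7 c3@10, authorship .11..22.33
After op 7 (add_cursor(1)): buffer="qggdiggugg" (len 10), cursors c4@1 c1@3 c2@7 c3@10, authorship .11..22.33
After op 8 (insert('m')): buffer="qmggmdiggmuggm" (len 14), cursors c4@2 c1@5 c2@10 c3@14, authorship .4111..222.333

Answer: 5 10 14 2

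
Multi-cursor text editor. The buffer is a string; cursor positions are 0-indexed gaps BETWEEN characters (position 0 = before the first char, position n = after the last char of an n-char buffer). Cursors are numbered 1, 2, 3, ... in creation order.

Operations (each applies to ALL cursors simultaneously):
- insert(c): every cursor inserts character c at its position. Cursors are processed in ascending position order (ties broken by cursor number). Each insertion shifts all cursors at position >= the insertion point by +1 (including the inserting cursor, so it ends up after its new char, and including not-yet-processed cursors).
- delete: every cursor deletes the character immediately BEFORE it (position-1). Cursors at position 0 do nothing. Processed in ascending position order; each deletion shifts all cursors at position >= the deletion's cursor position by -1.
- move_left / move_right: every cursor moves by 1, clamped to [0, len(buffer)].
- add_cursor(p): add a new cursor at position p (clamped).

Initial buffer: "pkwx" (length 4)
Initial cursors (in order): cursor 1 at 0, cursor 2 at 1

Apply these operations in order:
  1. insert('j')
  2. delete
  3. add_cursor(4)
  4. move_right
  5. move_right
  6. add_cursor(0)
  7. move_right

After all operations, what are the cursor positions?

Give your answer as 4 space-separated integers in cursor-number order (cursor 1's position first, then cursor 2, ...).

Answer: 3 4 4 1

Derivation:
After op 1 (insert('j')): buffer="jpjkwx" (len 6), cursors c1@1 c2@3, authorship 1.2...
After op 2 (delete): buffer="pkwx" (len 4), cursors c1@0 c2@1, authorship ....
After op 3 (add_cursor(4)): buffer="pkwx" (len 4), cursors c1@0 c2@1 c3@4, authorship ....
After op 4 (move_right): buffer="pkwx" (len 4), cursors c1@1 c2@2 c3@4, authorship ....
After op 5 (move_right): buffer="pkwx" (len 4), cursors c1@2 c2@3 c3@4, authorship ....
After op 6 (add_cursor(0)): buffer="pkwx" (len 4), cursors c4@0 c1@2 c2@3 c3@4, authorship ....
After op 7 (move_right): buffer="pkwx" (len 4), cursors c4@1 c1@3 c2@4 c3@4, authorship ....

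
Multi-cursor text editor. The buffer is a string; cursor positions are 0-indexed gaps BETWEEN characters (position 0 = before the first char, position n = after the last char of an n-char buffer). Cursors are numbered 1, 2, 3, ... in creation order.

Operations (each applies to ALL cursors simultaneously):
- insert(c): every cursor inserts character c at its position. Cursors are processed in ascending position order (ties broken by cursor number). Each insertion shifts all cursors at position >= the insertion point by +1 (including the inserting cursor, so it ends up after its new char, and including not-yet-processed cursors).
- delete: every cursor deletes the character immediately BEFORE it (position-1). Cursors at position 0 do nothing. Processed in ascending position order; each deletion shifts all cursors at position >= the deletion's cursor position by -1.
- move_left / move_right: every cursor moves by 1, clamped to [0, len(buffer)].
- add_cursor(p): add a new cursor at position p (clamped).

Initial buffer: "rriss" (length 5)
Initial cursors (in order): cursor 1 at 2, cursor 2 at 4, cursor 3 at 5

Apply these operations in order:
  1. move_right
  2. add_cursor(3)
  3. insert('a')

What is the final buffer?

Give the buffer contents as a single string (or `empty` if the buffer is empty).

Answer: rriaassaa

Derivation:
After op 1 (move_right): buffer="rriss" (len 5), cursors c1@3 c2@5 c3@5, authorship .....
After op 2 (add_cursor(3)): buffer="rriss" (len 5), cursors c1@3 c4@3 c2@5 c3@5, authorship .....
After op 3 (insert('a')): buffer="rriaassaa" (len 9), cursors c1@5 c4@5 c2@9 c3@9, authorship ...14..23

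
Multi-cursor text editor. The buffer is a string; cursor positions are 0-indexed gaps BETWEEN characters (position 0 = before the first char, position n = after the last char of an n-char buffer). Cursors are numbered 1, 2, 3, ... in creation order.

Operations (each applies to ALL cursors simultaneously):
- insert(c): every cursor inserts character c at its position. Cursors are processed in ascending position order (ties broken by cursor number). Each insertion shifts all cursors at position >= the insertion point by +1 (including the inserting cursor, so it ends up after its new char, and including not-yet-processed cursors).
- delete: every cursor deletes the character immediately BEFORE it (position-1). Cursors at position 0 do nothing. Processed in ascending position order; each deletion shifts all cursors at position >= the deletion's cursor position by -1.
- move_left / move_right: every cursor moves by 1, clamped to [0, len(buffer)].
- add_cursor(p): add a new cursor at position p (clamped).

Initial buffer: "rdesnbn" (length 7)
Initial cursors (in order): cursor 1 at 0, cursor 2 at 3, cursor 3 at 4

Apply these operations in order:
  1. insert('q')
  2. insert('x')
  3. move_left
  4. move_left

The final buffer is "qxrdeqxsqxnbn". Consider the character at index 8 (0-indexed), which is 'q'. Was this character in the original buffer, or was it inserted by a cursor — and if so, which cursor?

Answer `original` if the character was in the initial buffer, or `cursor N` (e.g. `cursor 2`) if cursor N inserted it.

After op 1 (insert('q')): buffer="qrdeqsqnbn" (len 10), cursors c1@1 c2@5 c3@7, authorship 1...2.3...
After op 2 (insert('x')): buffer="qxrdeqxsqxnbn" (len 13), cursors c1@2 c2@7 c3@10, authorship 11...22.33...
After op 3 (move_left): buffer="qxrdeqxsqxnbn" (len 13), cursors c1@1 c2@6 c3@9, authorship 11...22.33...
After op 4 (move_left): buffer="qxrdeqxsqxnbn" (len 13), cursors c1@0 c2@5 c3@8, authorship 11...22.33...
Authorship (.=original, N=cursor N): 1 1 . . . 2 2 . 3 3 . . .
Index 8: author = 3

Answer: cursor 3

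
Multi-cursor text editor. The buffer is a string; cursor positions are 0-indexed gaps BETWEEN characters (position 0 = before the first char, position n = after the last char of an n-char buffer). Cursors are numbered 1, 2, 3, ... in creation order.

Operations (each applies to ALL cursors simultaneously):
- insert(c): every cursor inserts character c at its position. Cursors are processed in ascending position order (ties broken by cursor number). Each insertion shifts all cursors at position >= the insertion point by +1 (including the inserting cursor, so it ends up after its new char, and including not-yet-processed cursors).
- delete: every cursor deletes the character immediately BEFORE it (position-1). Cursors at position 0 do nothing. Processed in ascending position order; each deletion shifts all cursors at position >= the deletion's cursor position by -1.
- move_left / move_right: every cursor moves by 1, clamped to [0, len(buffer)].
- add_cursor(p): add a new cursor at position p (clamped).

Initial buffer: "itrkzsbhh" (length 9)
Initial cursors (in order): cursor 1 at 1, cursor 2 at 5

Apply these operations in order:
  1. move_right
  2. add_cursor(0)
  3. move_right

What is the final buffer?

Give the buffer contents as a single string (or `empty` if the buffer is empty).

Answer: itrkzsbhh

Derivation:
After op 1 (move_right): buffer="itrkzsbhh" (len 9), cursors c1@2 c2@6, authorship .........
After op 2 (add_cursor(0)): buffer="itrkzsbhh" (len 9), cursors c3@0 c1@2 c2@6, authorship .........
After op 3 (move_right): buffer="itrkzsbhh" (len 9), cursors c3@1 c1@3 c2@7, authorship .........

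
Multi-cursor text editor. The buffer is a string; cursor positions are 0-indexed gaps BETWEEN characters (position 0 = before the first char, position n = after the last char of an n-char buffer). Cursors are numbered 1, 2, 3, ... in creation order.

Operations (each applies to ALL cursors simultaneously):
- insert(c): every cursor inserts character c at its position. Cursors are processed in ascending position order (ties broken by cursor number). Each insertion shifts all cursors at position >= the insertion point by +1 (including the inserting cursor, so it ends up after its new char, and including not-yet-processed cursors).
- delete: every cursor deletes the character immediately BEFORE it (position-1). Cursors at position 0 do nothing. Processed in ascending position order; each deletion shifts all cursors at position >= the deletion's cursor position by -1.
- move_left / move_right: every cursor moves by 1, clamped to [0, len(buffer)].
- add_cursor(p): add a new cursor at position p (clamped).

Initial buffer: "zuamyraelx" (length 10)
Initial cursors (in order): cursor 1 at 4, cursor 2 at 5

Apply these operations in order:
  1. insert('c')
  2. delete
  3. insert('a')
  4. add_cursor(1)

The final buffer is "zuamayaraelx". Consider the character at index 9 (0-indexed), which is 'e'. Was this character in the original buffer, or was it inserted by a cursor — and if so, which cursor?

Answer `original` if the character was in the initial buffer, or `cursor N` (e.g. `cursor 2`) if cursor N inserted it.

After op 1 (insert('c')): buffer="zuamcycraelx" (len 12), cursors c1@5 c2@7, authorship ....1.2.....
After op 2 (delete): buffer="zuamyraelx" (len 10), cursors c1@4 c2@5, authorship ..........
After op 3 (insert('a')): buffer="zuamayaraelx" (len 12), cursors c1@5 c2@7, authorship ....1.2.....
After op 4 (add_cursor(1)): buffer="zuamayaraelx" (len 12), cursors c3@1 c1@5 c2@7, authorship ....1.2.....
Authorship (.=original, N=cursor N): . . . . 1 . 2 . . . . .
Index 9: author = original

Answer: original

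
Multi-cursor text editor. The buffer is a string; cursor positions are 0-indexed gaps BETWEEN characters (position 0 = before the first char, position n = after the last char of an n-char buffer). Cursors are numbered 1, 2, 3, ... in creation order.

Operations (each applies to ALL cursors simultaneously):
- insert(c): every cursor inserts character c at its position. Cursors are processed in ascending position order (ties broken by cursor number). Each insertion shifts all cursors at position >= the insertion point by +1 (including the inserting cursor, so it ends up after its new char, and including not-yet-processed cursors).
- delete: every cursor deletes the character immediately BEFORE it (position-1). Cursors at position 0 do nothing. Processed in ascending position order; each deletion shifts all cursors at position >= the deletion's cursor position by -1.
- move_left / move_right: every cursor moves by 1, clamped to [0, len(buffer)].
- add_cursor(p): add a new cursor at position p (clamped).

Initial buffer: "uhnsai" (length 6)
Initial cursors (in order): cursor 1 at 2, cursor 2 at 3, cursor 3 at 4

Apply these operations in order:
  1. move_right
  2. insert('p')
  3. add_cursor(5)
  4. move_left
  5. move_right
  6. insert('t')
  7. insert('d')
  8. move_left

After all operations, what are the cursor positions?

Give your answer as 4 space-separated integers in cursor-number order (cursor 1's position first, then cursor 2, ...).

After op 1 (move_right): buffer="uhnsai" (len 6), cursors c1@3 c2@4 c3@5, authorship ......
After op 2 (insert('p')): buffer="uhnpspapi" (len 9), cursors c1@4 c2@6 c3@8, authorship ...1.2.3.
After op 3 (add_cursor(5)): buffer="uhnpspapi" (len 9), cursors c1@4 c4@5 c2@6 c3@8, authorship ...1.2.3.
After op 4 (move_left): buffer="uhnpspapi" (len 9), cursors c1@3 c4@4 c2@5 c3@7, authorship ...1.2.3.
After op 5 (move_right): buffer="uhnpspapi" (len 9), cursors c1@4 c4@5 c2@6 c3@8, authorship ...1.2.3.
After op 6 (insert('t')): buffer="uhnptstptapti" (len 13), cursors c1@5 c4@7 c2@9 c3@12, authorship ...11.422.33.
After op 7 (insert('d')): buffer="uhnptdstdptdaptdi" (len 17), cursors c1@6 c4@9 c2@12 c3@16, authorship ...111.44222.333.
After op 8 (move_left): buffer="uhnptdstdptdaptdi" (len 17), cursors c1@5 c4@8 c2@11 c3@15, authorship ...111.44222.333.

Answer: 5 11 15 8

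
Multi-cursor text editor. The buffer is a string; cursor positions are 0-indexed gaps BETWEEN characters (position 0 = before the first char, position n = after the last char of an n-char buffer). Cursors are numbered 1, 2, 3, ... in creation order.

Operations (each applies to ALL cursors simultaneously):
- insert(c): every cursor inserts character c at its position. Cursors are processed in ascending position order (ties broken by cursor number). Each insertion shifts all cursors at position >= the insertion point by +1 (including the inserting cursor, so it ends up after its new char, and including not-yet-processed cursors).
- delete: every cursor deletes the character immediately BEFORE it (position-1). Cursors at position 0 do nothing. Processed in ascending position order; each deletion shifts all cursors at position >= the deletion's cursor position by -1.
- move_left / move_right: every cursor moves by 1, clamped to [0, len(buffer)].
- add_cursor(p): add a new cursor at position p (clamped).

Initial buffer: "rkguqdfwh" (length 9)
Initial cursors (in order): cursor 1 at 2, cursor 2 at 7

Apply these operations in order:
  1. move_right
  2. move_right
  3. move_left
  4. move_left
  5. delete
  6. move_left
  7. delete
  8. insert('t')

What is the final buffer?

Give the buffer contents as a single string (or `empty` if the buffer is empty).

After op 1 (move_right): buffer="rkguqdfwh" (len 9), cursors c1@3 c2@8, authorship .........
After op 2 (move_right): buffer="rkguqdfwh" (len 9), cursors c1@4 c2@9, authorship .........
After op 3 (move_left): buffer="rkguqdfwh" (len 9), cursors c1@3 c2@8, authorship .........
After op 4 (move_left): buffer="rkguqdfwh" (len 9), cursors c1@2 c2@7, authorship .........
After op 5 (delete): buffer="rguqdwh" (len 7), cursors c1@1 c2@5, authorship .......
After op 6 (move_left): buffer="rguqdwh" (len 7), cursors c1@0 c2@4, authorship .......
After op 7 (delete): buffer="rgudwh" (len 6), cursors c1@0 c2@3, authorship ......
After op 8 (insert('t')): buffer="trgutdwh" (len 8), cursors c1@1 c2@5, authorship 1...2...

Answer: trgutdwh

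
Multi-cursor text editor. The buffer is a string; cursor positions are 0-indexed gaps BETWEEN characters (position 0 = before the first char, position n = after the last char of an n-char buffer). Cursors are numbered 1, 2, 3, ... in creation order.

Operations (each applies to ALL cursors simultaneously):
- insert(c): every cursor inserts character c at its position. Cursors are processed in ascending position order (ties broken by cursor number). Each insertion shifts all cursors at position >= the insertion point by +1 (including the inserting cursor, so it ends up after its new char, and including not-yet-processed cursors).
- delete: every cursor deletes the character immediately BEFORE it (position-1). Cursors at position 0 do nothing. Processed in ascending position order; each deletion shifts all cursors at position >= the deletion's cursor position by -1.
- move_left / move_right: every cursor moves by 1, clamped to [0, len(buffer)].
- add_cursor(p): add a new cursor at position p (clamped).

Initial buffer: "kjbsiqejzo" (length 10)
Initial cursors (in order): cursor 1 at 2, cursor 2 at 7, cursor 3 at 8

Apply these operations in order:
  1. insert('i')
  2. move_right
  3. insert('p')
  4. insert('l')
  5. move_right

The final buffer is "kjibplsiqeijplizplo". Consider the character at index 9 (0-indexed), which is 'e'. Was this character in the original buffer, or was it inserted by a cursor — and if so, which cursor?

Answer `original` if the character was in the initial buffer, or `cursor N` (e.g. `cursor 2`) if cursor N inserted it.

Answer: original

Derivation:
After op 1 (insert('i')): buffer="kjibsiqeijizo" (len 13), cursors c1@3 c2@9 c3@11, authorship ..1.....2.3..
After op 2 (move_right): buffer="kjibsiqeijizo" (len 13), cursors c1@4 c2@10 c3@12, authorship ..1.....2.3..
After op 3 (insert('p')): buffer="kjibpsiqeijpizpo" (len 16), cursors c1@5 c2@12 c3@15, authorship ..1.1....2.23.3.
After op 4 (insert('l')): buffer="kjibplsiqeijplizplo" (len 19), cursors c1@6 c2@14 c3@18, authorship ..1.11....2.223.33.
After op 5 (move_right): buffer="kjibplsiqeijplizplo" (len 19), cursors c1@7 c2@15 c3@19, authorship ..1.11....2.223.33.
Authorship (.=original, N=cursor N): . . 1 . 1 1 . . . . 2 . 2 2 3 . 3 3 .
Index 9: author = original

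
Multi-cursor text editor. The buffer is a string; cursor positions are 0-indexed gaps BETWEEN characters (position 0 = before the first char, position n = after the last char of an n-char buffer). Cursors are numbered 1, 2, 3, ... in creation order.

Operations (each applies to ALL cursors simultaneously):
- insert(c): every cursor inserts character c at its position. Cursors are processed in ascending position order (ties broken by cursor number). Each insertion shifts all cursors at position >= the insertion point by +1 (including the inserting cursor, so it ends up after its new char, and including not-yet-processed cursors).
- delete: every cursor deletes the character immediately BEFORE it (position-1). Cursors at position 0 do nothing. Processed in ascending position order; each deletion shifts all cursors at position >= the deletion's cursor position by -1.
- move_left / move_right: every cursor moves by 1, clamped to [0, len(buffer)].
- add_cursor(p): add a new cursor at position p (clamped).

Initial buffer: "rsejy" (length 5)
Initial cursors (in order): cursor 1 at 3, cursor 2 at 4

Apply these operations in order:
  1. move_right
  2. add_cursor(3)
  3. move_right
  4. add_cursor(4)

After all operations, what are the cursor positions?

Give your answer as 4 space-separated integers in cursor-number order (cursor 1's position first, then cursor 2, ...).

After op 1 (move_right): buffer="rsejy" (len 5), cursors c1@4 c2@5, authorship .....
After op 2 (add_cursor(3)): buffer="rsejy" (len 5), cursors c3@3 c1@4 c2@5, authorship .....
After op 3 (move_right): buffer="rsejy" (len 5), cursors c3@4 c1@5 c2@5, authorship .....
After op 4 (add_cursor(4)): buffer="rsejy" (len 5), cursors c3@4 c4@4 c1@5 c2@5, authorship .....

Answer: 5 5 4 4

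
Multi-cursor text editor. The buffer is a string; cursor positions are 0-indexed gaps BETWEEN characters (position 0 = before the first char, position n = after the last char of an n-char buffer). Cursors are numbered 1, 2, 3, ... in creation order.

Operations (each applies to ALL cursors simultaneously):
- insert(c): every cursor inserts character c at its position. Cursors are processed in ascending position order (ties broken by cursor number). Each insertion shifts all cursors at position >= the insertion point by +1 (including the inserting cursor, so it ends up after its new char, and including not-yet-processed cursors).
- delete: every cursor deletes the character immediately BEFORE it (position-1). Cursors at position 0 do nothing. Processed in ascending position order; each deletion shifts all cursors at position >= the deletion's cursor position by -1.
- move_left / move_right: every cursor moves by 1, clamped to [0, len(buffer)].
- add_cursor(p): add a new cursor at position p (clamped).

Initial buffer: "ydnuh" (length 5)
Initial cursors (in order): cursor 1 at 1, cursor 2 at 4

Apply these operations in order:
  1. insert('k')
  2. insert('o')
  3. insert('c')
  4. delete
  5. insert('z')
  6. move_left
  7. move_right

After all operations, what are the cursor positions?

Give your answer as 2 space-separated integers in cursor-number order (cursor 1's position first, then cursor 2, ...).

Answer: 4 10

Derivation:
After op 1 (insert('k')): buffer="ykdnukh" (len 7), cursors c1@2 c2@6, authorship .1...2.
After op 2 (insert('o')): buffer="ykodnukoh" (len 9), cursors c1@3 c2@8, authorship .11...22.
After op 3 (insert('c')): buffer="ykocdnukoch" (len 11), cursors c1@4 c2@10, authorship .111...222.
After op 4 (delete): buffer="ykodnukoh" (len 9), cursors c1@3 c2@8, authorship .11...22.
After op 5 (insert('z')): buffer="ykozdnukozh" (len 11), cursors c1@4 c2@10, authorship .111...222.
After op 6 (move_left): buffer="ykozdnukozh" (len 11), cursors c1@3 c2@9, authorship .111...222.
After op 7 (move_right): buffer="ykozdnukozh" (len 11), cursors c1@4 c2@10, authorship .111...222.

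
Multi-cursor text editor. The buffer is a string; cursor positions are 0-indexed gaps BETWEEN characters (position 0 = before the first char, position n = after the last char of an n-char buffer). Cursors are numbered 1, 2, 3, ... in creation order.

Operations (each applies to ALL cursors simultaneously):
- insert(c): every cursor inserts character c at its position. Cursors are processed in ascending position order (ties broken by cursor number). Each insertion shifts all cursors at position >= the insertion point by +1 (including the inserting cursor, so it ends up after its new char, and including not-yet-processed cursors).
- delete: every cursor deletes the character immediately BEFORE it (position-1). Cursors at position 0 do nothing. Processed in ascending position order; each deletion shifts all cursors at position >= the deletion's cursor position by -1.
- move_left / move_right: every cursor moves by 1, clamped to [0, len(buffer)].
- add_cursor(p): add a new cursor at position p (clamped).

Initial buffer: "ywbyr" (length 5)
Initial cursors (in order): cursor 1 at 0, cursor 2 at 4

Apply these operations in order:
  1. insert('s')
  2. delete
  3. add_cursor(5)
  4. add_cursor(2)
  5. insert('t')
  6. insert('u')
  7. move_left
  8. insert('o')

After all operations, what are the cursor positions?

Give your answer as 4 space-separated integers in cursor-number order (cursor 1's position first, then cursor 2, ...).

Answer: 2 12 16 7

Derivation:
After op 1 (insert('s')): buffer="sywbysr" (len 7), cursors c1@1 c2@6, authorship 1....2.
After op 2 (delete): buffer="ywbyr" (len 5), cursors c1@0 c2@4, authorship .....
After op 3 (add_cursor(5)): buffer="ywbyr" (len 5), cursors c1@0 c2@4 c3@5, authorship .....
After op 4 (add_cursor(2)): buffer="ywbyr" (len 5), cursors c1@0 c4@2 c2@4 c3@5, authorship .....
After op 5 (insert('t')): buffer="tywtbytrt" (len 9), cursors c1@1 c4@4 c2@7 c3@9, authorship 1..4..2.3
After op 6 (insert('u')): buffer="tuywtubyturtu" (len 13), cursors c1@2 c4@6 c2@10 c3@13, authorship 11..44..22.33
After op 7 (move_left): buffer="tuywtubyturtu" (len 13), cursors c1@1 c4@5 c2@9 c3@12, authorship 11..44..22.33
After op 8 (insert('o')): buffer="touywtoubytourtou" (len 17), cursors c1@2 c4@7 c2@12 c3@16, authorship 111..444..222.333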